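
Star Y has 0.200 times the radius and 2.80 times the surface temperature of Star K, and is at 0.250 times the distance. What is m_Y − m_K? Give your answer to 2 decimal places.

L_Y/L_K = (0.200)²(2.80)⁴ = 2.459.
F_Y/F_K = (L_Y/L_K)/(d_Y/d_K)² = 2.459/0.06250 = 39.34.
m_Y − m_K = −2.5 log₁₀(39.34) = -3.99.

-3.99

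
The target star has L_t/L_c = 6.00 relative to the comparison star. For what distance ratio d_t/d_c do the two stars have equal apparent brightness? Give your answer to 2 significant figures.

2.4

Equal flux requires L_t/d_t² = L_c/d_c², so d_t/d_c = √(L_t/L_c)
= √(6.00) = 2.449.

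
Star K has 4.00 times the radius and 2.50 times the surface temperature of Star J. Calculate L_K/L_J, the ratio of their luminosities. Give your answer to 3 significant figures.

625

From the Stefan–Boltzmann law, L ∝ R²T⁴, so
L_K/L_J = (R_K/R_J)² (T_K/T_J)⁴ = (4.00)² × (2.50)⁴ = 16.00 × 39.06 = 625.0.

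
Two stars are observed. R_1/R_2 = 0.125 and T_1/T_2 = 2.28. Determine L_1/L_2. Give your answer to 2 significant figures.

From the Stefan–Boltzmann law, L ∝ R²T⁴, so
L_1/L_2 = (R_1/R_2)² (T_1/T_2)⁴ = (0.125)² × (2.28)⁴ = 0.01562 × 27.02 = 0.4222.

0.42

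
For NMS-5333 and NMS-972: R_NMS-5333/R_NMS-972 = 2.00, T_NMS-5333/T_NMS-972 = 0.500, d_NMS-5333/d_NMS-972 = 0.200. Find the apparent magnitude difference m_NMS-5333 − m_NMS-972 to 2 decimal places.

-1.99

L_NMS-5333/L_NMS-972 = (2.00)²(0.500)⁴ = 0.2500.
F_NMS-5333/F_NMS-972 = (L_NMS-5333/L_NMS-972)/(d_NMS-5333/d_NMS-972)² = 0.2500/0.04000 = 6.250.
m_NMS-5333 − m_NMS-972 = −2.5 log₁₀(6.250) = -1.99.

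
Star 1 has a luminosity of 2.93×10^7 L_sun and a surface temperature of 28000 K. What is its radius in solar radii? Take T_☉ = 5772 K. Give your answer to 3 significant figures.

R/R_☉ = √(L/L_☉) / (T/T_☉)² = √(2.93×10^7) / (4.851)²
       = 5413 / 23.53 = 230.0.

230 solar radii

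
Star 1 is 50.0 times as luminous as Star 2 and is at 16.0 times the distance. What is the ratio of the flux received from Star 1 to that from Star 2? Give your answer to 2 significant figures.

0.20

F = L/(4πd²), so F_1/F_2 = (L_1/L_2) / (d_1/d_2)²
= 50.0 / (16.0)² = 50.0 / 256.0 = 0.1953.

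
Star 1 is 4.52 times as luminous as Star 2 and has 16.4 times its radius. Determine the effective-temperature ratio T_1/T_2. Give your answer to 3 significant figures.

0.360

L ∝ R²T⁴ gives T ∝ (L/R²)^(1/4), so
T_1/T_2 = (4.52 / 16.4²)^(1/4) = (0.01681)^(1/4) = 0.3600.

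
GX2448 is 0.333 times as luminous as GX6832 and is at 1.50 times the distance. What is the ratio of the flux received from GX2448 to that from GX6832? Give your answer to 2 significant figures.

0.15

F = L/(4πd²), so F_GX2448/F_GX6832 = (L_GX2448/L_GX6832) / (d_GX2448/d_GX6832)²
= 0.333 / (1.50)² = 0.333 / 2.250 = 0.1480.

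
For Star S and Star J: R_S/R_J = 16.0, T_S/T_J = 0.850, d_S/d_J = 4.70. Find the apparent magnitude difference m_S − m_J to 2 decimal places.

-1.95

L_S/L_J = (16.0)²(0.850)⁴ = 133.6.
F_S/F_J = (L_S/L_J)/(d_S/d_J)² = 133.6/22.09 = 6.050.
m_S − m_J = −2.5 log₁₀(6.050) = -1.95.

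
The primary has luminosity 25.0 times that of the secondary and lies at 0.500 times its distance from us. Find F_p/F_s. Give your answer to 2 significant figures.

1.0×10^2

F = L/(4πd²), so F_p/F_s = (L_p/L_s) / (d_p/d_s)²
= 25.0 / (0.500)² = 25.0 / 0.2500 = 100.0.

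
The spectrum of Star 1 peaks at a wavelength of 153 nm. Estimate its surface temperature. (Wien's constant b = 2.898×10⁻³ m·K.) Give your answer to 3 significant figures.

1.89×10^4 K

T = b/λ_max = 2.898×10⁻³ / (153×10⁻⁹) = 1.894×10^4 K.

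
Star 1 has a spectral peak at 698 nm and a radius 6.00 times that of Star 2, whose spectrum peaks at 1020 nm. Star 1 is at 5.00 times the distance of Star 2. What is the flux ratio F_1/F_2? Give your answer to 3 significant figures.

Wien's law: T_1/T_2 = λ_2/λ_1 = 1020/698 = 1.461.
L_1/L_2 = (R_1/R_2)²(T_1/T_2)⁴ = (6.00)²(1.461)⁴ = 164.2.
F_1/F_2 = (L_1/L_2)/(d_1/d_2)² = 164.2/(5.00)² = 6.567.

6.57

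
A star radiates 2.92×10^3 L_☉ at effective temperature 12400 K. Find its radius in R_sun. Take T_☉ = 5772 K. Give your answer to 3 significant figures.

R/R_☉ = √(L/L_☉) / (T/T_☉)² = √(2.92×10^3) / (2.148)²
       = 54.04 / 4.615 = 11.71.

11.7 R_sun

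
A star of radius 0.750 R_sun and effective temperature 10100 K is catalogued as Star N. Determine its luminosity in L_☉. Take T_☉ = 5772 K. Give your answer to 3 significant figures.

5.27 L_☉

L/L_☉ = (R/R_☉)² (T/T_☉)⁴ = (0.750)² × (10100/5772)⁴
       = 0.5625 × (1.750)⁴ = 0.5625 × 9.375 = 5.274.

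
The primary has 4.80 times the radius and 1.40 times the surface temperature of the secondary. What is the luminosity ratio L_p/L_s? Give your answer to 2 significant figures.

From the Stefan–Boltzmann law, L ∝ R²T⁴, so
L_p/L_s = (R_p/R_s)² (T_p/T_s)⁴ = (4.80)² × (1.40)⁴ = 23.04 × 3.842 = 88.51.

89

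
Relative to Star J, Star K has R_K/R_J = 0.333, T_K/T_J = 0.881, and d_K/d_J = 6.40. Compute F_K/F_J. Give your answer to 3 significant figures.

L_K/L_J = (R_K/R_J)²(T_K/T_J)⁴ = (0.333)² × (0.881)⁴ = 0.06680.
F_K/F_J = (L_K/L_J)/(d_K/d_J)² = 0.06680 / (6.40)² = 0.001631.

0.00163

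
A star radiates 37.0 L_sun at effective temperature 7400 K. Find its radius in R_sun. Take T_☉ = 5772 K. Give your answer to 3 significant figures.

3.70 R_sun

R/R_☉ = √(L/L_☉) / (T/T_☉)² = √(37.0) / (1.282)²
       = 6.083 / 1.644 = 3.701.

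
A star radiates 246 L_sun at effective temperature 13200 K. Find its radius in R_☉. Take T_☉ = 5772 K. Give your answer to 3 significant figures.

3.00 R_☉

R/R_☉ = √(L/L_☉) / (T/T_☉)² = √(246) / (2.287)²
       = 15.68 / 5.230 = 2.999.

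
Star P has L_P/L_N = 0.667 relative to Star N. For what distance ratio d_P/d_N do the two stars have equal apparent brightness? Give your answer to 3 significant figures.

Equal flux requires L_P/d_P² = L_N/d_N², so d_P/d_N = √(L_P/L_N)
= √(0.667) = 0.8167.

0.817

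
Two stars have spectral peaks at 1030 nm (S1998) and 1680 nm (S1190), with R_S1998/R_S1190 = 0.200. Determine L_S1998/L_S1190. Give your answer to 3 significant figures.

0.283

Wien's law gives T ∝ 1/λ_max, so T_S1998/T_S1190 = λ_S1190/λ_S1998 = 1680/1030 = 1.631.
Then L ∝ R²T⁴ gives L_S1998/L_S1190 = (0.200)² × (1.631)⁴ = 0.04000 × 7.078 = 0.2831.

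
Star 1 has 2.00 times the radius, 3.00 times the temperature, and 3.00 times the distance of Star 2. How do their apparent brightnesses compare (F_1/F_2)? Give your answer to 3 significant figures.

36.0

L_1/L_2 = (R_1/R_2)²(T_1/T_2)⁴ = (2.00)² × (3.00)⁴ = 324.0.
F_1/F_2 = (L_1/L_2)/(d_1/d_2)² = 324.0 / (3.00)² = 36.00.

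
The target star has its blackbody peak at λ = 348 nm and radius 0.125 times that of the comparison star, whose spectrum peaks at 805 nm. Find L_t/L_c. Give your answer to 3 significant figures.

0.447

Wien's law gives T ∝ 1/λ_max, so T_t/T_c = λ_c/λ_t = 805/348 = 2.313.
Then L ∝ R²T⁴ gives L_t/L_c = (0.125)² × (2.313)⁴ = 0.01562 × 28.63 = 0.4474.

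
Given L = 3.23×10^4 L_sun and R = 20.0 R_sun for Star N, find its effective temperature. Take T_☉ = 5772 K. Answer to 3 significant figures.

T/T_☉ = (L/L_☉)^(1/4) / (R/R_☉)^(1/2)
T = 5772 × (3.23×10^4)^(1/4) / √(20.0) = 5772 × 13.41 / 4.472 = 1.730×10^4 K.

1.73×10^4 K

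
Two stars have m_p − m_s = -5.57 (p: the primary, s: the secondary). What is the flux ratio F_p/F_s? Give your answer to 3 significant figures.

169

F_p/F_s = 10^(−(m_p − m_s)/2.5) = 10^(5.57/2.5) = 10^2.228 = 169.0.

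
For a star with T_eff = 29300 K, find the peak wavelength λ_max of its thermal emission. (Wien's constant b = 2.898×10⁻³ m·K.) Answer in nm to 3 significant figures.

λ_max = b/T = 2.898×10⁻³ / 29300 = 9.89×10^-8 m = 98.91 nm.

98.9 nm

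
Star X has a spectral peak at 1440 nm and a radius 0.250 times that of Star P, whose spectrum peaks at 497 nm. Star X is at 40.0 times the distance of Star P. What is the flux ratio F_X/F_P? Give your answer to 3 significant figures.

5.54×10^-7

Wien's law: T_X/T_P = λ_P/λ_X = 497/1440 = 0.3451.
L_X/L_P = (R_X/R_P)²(T_X/T_P)⁴ = (0.250)²(0.3451)⁴ = 8.869×10^-4.
F_X/F_P = (L_X/L_P)/(d_X/d_P)² = 8.869×10^-4/(40.0)² = 5.543×10^-7.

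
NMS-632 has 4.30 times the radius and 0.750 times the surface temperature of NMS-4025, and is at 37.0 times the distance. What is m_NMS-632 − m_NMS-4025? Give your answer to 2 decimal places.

5.92

L_NMS-632/L_NMS-4025 = (4.30)²(0.750)⁴ = 5.850.
F_NMS-632/F_NMS-4025 = (L_NMS-632/L_NMS-4025)/(d_NMS-632/d_NMS-4025)² = 5.850/1369 = 0.004273.
m_NMS-632 − m_NMS-4025 = −2.5 log₁₀(0.004273) = 5.92.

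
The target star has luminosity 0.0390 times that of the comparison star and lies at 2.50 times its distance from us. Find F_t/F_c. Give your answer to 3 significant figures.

F = L/(4πd²), so F_t/F_c = (L_t/L_c) / (d_t/d_c)²
= 0.0390 / (2.50)² = 0.0390 / 6.250 = 0.006240.

0.00624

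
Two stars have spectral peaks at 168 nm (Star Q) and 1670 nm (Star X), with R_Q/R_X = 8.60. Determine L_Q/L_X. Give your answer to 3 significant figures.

7.22×10^5

Wien's law gives T ∝ 1/λ_max, so T_Q/T_X = λ_X/λ_Q = 1670/168 = 9.940.
Then L ∝ R²T⁴ gives L_Q/L_X = (8.60)² × (9.940)⁴ = 73.96 × 9764 = 7.221×10^5.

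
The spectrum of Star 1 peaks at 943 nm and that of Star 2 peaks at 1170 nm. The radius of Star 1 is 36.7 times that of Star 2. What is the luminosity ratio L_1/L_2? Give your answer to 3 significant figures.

Wien's law gives T ∝ 1/λ_max, so T_1/T_2 = λ_2/λ_1 = 1170/943 = 1.241.
Then L ∝ R²T⁴ gives L_1/L_2 = (36.7)² × (1.241)⁴ = 1347 × 2.370 = 3192.

3.19×10^3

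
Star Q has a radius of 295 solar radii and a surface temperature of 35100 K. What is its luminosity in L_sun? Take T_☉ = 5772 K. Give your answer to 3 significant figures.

1.19×10^8 L_sun

L/L_☉ = (R/R_☉)² (T/T_☉)⁴ = (295)² × (35100/5772)⁴
       = 8.702×10^4 × (6.081)⁴ = 8.702×10^4 × 1367 = 1.190×10^8.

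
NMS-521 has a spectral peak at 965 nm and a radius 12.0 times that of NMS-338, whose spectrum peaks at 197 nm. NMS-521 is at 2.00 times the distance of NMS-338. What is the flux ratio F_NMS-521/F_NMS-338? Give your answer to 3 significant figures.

0.0625

Wien's law: T_NMS-521/T_NMS-338 = λ_NMS-338/λ_NMS-521 = 197/965 = 0.2041.
L_NMS-521/L_NMS-338 = (R_NMS-521/R_NMS-338)²(T_NMS-521/T_NMS-338)⁴ = (12.0)²(0.2041)⁴ = 0.2501.
F_NMS-521/F_NMS-338 = (L_NMS-521/L_NMS-338)/(d_NMS-521/d_NMS-338)² = 0.2501/(2.00)² = 0.06253.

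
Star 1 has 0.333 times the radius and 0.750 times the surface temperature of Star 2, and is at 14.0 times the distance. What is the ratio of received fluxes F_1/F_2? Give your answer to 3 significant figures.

1.79×10^-4

L_1/L_2 = (R_1/R_2)²(T_1/T_2)⁴ = (0.333)² × (0.750)⁴ = 0.03509.
F_1/F_2 = (L_1/L_2)/(d_1/d_2)² = 0.03509 / (14.0)² = 1.790×10^-4.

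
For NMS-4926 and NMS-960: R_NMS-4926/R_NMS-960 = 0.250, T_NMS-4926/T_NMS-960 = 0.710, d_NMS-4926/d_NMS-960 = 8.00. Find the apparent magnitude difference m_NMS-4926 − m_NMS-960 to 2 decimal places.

L_NMS-4926/L_NMS-960 = (0.250)²(0.710)⁴ = 0.01588.
F_NMS-4926/F_NMS-960 = (L_NMS-4926/L_NMS-960)/(d_NMS-4926/d_NMS-960)² = 0.01588/64.00 = 2.482×10^-4.
m_NMS-4926 − m_NMS-960 = −2.5 log₁₀(2.482×10^-4) = 9.01.

9.01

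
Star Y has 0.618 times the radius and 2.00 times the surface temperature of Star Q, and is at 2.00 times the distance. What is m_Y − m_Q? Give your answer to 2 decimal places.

L_Y/L_Q = (0.618)²(2.00)⁴ = 6.111.
F_Y/F_Q = (L_Y/L_Q)/(d_Y/d_Q)² = 6.111/4.000 = 1.528.
m_Y − m_Q = −2.5 log₁₀(1.528) = -0.46.

-0.46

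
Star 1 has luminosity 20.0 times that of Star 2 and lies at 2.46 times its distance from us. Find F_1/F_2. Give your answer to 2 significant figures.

F = L/(4πd²), so F_1/F_2 = (L_1/L_2) / (d_1/d_2)²
= 20.0 / (2.46)² = 20.0 / 6.052 = 3.305.

3.3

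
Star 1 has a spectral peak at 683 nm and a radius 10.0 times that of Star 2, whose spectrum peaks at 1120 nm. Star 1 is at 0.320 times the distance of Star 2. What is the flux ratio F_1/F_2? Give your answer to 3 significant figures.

7.06×10^3

Wien's law: T_1/T_2 = λ_2/λ_1 = 1120/683 = 1.640.
L_1/L_2 = (R_1/R_2)²(T_1/T_2)⁴ = (10.0)²(1.640)⁴ = 723.1.
F_1/F_2 = (L_1/L_2)/(d_1/d_2)² = 723.1/(0.320)² = 7061.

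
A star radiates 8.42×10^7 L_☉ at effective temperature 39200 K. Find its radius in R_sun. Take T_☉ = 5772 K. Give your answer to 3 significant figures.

R/R_☉ = √(L/L_☉) / (T/T_☉)² = √(8.42×10^7) / (6.791)²
       = 9176 / 46.12 = 198.9.

199 R_sun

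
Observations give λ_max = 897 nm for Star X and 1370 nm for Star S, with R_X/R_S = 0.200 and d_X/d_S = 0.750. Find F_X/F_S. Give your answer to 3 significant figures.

Wien's law: T_X/T_S = λ_S/λ_X = 1370/897 = 1.527.
L_X/L_S = (R_X/R_S)²(T_X/T_S)⁴ = (0.200)²(1.527)⁴ = 0.2177.
F_X/F_S = (L_X/L_S)/(d_X/d_S)² = 0.2177/(0.750)² = 0.3869.

0.387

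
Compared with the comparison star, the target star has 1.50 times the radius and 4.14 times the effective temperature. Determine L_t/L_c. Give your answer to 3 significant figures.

661

From the Stefan–Boltzmann law, L ∝ R²T⁴, so
L_t/L_c = (R_t/R_c)² (T_t/T_c)⁴ = (1.50)² × (4.14)⁴ = 2.250 × 293.8 = 661.0.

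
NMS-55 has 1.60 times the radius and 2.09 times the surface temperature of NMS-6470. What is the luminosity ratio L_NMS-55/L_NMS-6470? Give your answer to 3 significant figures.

48.8

From the Stefan–Boltzmann law, L ∝ R²T⁴, so
L_NMS-55/L_NMS-6470 = (R_NMS-55/R_NMS-6470)² (T_NMS-55/T_NMS-6470)⁴ = (1.60)² × (2.09)⁴ = 2.560 × 19.08 = 48.85.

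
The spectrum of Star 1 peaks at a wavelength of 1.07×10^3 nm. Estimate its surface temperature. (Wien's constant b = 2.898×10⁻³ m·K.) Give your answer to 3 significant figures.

2.71×10^3 K

T = b/λ_max = 2.898×10⁻³ / (1.07×10^3×10⁻⁹) = 2708 K.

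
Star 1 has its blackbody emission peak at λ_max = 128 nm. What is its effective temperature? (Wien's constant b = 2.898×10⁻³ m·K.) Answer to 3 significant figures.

T = b/λ_max = 2.898×10⁻³ / (128×10⁻⁹) = 2.264×10^4 K.

2.26×10^4 K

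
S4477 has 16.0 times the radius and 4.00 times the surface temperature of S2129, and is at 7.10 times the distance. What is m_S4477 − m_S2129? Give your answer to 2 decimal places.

-7.78

L_S4477/L_S2129 = (16.0)²(4.00)⁴ = 6.554×10^4.
F_S4477/F_S2129 = (L_S4477/L_S2129)/(d_S4477/d_S2129)² = 6.554×10^4/50.41 = 1300.
m_S4477 − m_S2129 = −2.5 log₁₀(1300) = -7.78.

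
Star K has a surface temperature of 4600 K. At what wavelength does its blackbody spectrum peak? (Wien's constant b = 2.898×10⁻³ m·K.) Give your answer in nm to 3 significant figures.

630 nm

λ_max = b/T = 2.898×10⁻³ / 4600 = 6.30×10^-7 m = 630.0 nm.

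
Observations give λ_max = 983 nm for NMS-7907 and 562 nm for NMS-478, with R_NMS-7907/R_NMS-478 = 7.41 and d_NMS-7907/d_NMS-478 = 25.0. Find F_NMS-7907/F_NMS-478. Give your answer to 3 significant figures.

Wien's law: T_NMS-7907/T_NMS-478 = λ_NMS-478/λ_NMS-7907 = 562/983 = 0.5717.
L_NMS-7907/L_NMS-478 = (R_NMS-7907/R_NMS-478)²(T_NMS-7907/T_NMS-478)⁴ = (7.41)²(0.5717)⁴ = 5.866.
F_NMS-7907/F_NMS-478 = (L_NMS-7907/L_NMS-478)/(d_NMS-7907/d_NMS-478)² = 5.866/(25.0)² = 0.009386.

0.00939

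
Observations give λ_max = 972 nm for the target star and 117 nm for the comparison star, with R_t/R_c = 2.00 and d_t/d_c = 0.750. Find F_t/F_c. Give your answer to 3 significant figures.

Wien's law: T_t/T_c = λ_c/λ_t = 117/972 = 0.1204.
L_t/L_c = (R_t/R_c)²(T_t/T_c)⁴ = (2.00)²(0.1204)⁴ = 8.397×10^-4.
F_t/F_c = (L_t/L_c)/(d_t/d_c)² = 8.397×10^-4/(0.750)² = 0.001493.

0.00149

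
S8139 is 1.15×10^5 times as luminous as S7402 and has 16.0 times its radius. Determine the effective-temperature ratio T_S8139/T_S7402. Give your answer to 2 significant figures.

4.6

L ∝ R²T⁴ gives T ∝ (L/R²)^(1/4), so
T_S8139/T_S7402 = (1.15×10^5 / 16.0²)^(1/4) = (449.2)^(1/4) = 4.604.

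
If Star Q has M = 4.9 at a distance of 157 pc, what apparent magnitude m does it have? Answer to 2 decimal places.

m = M + 5 log₁₀(d/10 pc) = 4.9 + 5 log₁₀(157/10)
  = 4.9 + 5 × 1.196 = 4.9 + 5.98 = 10.88.

10.88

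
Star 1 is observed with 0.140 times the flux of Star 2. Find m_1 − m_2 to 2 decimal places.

m_1 − m_2 = −2.5 log₁₀(F_1/F_2) = −2.5 log₁₀(0.140) = −2.5 × (-0.854) = 2.135.

2.13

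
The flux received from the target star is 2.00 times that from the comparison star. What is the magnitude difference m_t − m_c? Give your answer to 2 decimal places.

-0.75

m_t − m_c = −2.5 log₁₀(F_t/F_c) = −2.5 log₁₀(2.00) = −2.5 × (0.301) = -0.753.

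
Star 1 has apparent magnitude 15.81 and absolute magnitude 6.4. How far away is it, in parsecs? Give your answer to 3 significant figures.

762 pc

m − M = 5 log₁₀(d/10 pc)
15.81 − (6.4) = 9.41 = 5 log₁₀(d/10)
d = 10 × 10^(9.41/5) = 10 × 10^1.882 = 762.1 pc.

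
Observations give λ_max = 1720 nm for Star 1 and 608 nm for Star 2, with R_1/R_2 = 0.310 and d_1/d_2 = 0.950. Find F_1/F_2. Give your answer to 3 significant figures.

Wien's law: T_1/T_2 = λ_2/λ_1 = 608/1720 = 0.3535.
L_1/L_2 = (R_1/R_2)²(T_1/T_2)⁴ = (0.310)²(0.3535)⁴ = 0.001500.
F_1/F_2 = (L_1/L_2)/(d_1/d_2)² = 0.001500/(0.950)² = 0.001663.

0.00166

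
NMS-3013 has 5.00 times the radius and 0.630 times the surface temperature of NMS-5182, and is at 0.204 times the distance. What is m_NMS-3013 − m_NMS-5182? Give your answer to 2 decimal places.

-4.94

L_NMS-3013/L_NMS-5182 = (5.00)²(0.630)⁴ = 3.938.
F_NMS-3013/F_NMS-5182 = (L_NMS-3013/L_NMS-5182)/(d_NMS-3013/d_NMS-5182)² = 3.938/0.04162 = 94.63.
m_NMS-3013 − m_NMS-5182 = −2.5 log₁₀(94.63) = -4.94.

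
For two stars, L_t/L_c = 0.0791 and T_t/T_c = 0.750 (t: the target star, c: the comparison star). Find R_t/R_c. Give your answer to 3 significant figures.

L ∝ R²T⁴ gives R ∝ √L / T², so
R_t/R_c = √(0.0791) / (0.750)² = 0.2812 / 0.5625 = 0.5000.

0.500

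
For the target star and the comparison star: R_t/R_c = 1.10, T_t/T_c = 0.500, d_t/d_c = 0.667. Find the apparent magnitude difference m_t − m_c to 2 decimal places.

1.92

L_t/L_c = (1.10)²(0.500)⁴ = 0.07563.
F_t/F_c = (L_t/L_c)/(d_t/d_c)² = 0.07563/0.4449 = 0.1700.
m_t − m_c = −2.5 log₁₀(0.1700) = 1.92.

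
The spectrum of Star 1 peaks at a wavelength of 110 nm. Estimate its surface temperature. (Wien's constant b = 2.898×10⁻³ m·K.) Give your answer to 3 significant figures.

2.63×10^4 K

T = b/λ_max = 2.898×10⁻³ / (110×10⁻⁹) = 2.635×10^4 K.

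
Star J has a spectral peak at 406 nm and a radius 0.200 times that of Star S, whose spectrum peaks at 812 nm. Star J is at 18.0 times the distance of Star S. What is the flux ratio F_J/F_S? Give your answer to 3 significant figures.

0.00198

Wien's law: T_J/T_S = λ_S/λ_J = 812/406 = 2.000.
L_J/L_S = (R_J/R_S)²(T_J/T_S)⁴ = (0.200)²(2.000)⁴ = 0.6400.
F_J/F_S = (L_J/L_S)/(d_J/d_S)² = 0.6400/(18.0)² = 0.001975.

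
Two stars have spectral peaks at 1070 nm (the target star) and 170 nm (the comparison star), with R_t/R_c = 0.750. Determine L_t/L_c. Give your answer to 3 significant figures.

3.58×10^-4

Wien's law gives T ∝ 1/λ_max, so T_t/T_c = λ_c/λ_t = 170/1070 = 0.1589.
Then L ∝ R²T⁴ gives L_t/L_c = (0.750)² × (0.1589)⁴ = 0.5625 × 6.372×10^-4 = 3.584×10^-4.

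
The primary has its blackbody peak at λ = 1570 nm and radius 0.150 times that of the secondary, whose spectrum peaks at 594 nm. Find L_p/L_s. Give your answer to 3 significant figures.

Wien's law gives T ∝ 1/λ_max, so T_p/T_s = λ_s/λ_p = 594/1570 = 0.3783.
Then L ∝ R²T⁴ gives L_p/L_s = (0.150)² × (0.3783)⁴ = 0.02250 × 0.02049 = 4.610×10^-4.

4.61×10^-4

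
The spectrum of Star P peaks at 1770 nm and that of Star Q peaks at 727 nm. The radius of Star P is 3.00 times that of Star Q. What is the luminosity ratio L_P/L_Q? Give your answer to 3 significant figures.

Wien's law gives T ∝ 1/λ_max, so T_P/T_Q = λ_Q/λ_P = 727/1770 = 0.4107.
Then L ∝ R²T⁴ gives L_P/L_Q = (3.00)² × (0.4107)⁴ = 9.000 × 0.02846 = 0.2561.

0.256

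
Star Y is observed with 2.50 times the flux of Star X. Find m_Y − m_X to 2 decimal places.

-0.99

m_Y − m_X = −2.5 log₁₀(F_Y/F_X) = −2.5 log₁₀(2.50) = −2.5 × (0.398) = -0.995.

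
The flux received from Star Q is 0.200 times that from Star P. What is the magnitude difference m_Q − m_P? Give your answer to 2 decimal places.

m_Q − m_P = −2.5 log₁₀(F_Q/F_P) = −2.5 log₁₀(0.200) = −2.5 × (-0.699) = 1.747.

1.75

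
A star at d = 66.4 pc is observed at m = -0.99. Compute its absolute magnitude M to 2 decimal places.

M = m − 5 log₁₀(d/10 pc) = -0.99 − 5 log₁₀(66.4/10)
  = -0.99 − 5 × 0.822 = -0.99 − 4.11 = -5.10.

-5.10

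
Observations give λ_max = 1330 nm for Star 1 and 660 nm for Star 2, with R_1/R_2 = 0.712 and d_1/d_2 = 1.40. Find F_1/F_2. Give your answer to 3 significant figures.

Wien's law: T_1/T_2 = λ_2/λ_1 = 660/1330 = 0.4962.
L_1/L_2 = (R_1/R_2)²(T_1/T_2)⁴ = (0.712)²(0.4962)⁴ = 0.03074.
F_1/F_2 = (L_1/L_2)/(d_1/d_2)² = 0.03074/(1.40)² = 0.01568.

0.0157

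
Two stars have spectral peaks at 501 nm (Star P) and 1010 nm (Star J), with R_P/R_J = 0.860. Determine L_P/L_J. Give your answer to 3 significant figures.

12.2

Wien's law gives T ∝ 1/λ_max, so T_P/T_J = λ_J/λ_P = 1010/501 = 2.016.
Then L ∝ R²T⁴ gives L_P/L_J = (0.860)² × (2.016)⁴ = 0.7396 × 16.52 = 12.22.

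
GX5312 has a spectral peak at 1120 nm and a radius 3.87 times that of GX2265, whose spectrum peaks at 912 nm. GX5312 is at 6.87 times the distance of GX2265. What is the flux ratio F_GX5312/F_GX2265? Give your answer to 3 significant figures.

0.140

Wien's law: T_GX5312/T_GX2265 = λ_GX2265/λ_GX5312 = 912/1120 = 0.8143.
L_GX5312/L_GX2265 = (R_GX5312/R_GX2265)²(T_GX5312/T_GX2265)⁴ = (3.87)²(0.8143)⁴ = 6.585.
F_GX5312/F_GX2265 = (L_GX5312/L_GX2265)/(d_GX5312/d_GX2265)² = 6.585/(6.87)² = 0.1395.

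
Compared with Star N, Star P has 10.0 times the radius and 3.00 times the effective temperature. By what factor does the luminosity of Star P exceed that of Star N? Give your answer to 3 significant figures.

8.10×10^3

From the Stefan–Boltzmann law, L ∝ R²T⁴, so
L_P/L_N = (R_P/R_N)² (T_P/T_N)⁴ = (10.0)² × (3.00)⁴ = 100.0 × 81.00 = 8100.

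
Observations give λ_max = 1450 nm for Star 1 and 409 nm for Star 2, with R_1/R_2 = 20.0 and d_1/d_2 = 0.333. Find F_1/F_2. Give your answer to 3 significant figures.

22.8

Wien's law: T_1/T_2 = λ_2/λ_1 = 409/1450 = 0.2821.
L_1/L_2 = (R_1/R_2)²(T_1/T_2)⁴ = (20.0)²(0.2821)⁴ = 2.532.
F_1/F_2 = (L_1/L_2)/(d_1/d_2)² = 2.532/(0.333)² = 22.83.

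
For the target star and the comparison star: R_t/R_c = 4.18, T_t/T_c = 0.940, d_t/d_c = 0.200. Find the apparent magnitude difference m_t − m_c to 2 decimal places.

-6.33

L_t/L_c = (4.18)²(0.940)⁴ = 13.64.
F_t/F_c = (L_t/L_c)/(d_t/d_c)² = 13.64/0.04000 = 341.0.
m_t − m_c = −2.5 log₁₀(341.0) = -6.33.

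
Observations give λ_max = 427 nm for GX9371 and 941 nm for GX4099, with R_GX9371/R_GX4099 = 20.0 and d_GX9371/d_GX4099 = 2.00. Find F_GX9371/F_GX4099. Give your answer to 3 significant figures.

2.36×10^3

Wien's law: T_GX9371/T_GX4099 = λ_GX4099/λ_GX9371 = 941/427 = 2.204.
L_GX9371/L_GX4099 = (R_GX9371/R_GX4099)²(T_GX9371/T_GX4099)⁴ = (20.0)²(2.204)⁴ = 9434.
F_GX9371/F_GX4099 = (L_GX9371/L_GX4099)/(d_GX9371/d_GX4099)² = 9434/(2.00)² = 2359.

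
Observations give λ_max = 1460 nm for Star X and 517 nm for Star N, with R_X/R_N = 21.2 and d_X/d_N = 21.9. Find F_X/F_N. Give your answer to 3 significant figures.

0.0147

Wien's law: T_X/T_N = λ_N/λ_X = 517/1460 = 0.3541.
L_X/L_N = (R_X/R_N)²(T_X/T_N)⁴ = (21.2)²(0.3541)⁴ = 7.067.
F_X/F_N = (L_X/L_N)/(d_X/d_N)² = 7.067/(21.9)² = 0.01473.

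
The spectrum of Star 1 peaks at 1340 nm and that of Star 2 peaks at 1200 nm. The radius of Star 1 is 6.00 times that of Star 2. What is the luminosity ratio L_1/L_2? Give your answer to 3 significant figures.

23.2

Wien's law gives T ∝ 1/λ_max, so T_1/T_2 = λ_2/λ_1 = 1200/1340 = 0.8955.
Then L ∝ R²T⁴ gives L_1/L_2 = (6.00)² × (0.8955)⁴ = 36.00 × 0.6431 = 23.15.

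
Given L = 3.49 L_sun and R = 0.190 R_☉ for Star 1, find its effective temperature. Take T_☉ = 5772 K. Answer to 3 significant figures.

T/T_☉ = (L/L_☉)^(1/4) / (R/R_☉)^(1/2)
T = 5772 × (3.49)^(1/4) / √(0.190) = 5772 × 1.367 / 0.4359 = 1.810×10^4 K.

1.81×10^4 K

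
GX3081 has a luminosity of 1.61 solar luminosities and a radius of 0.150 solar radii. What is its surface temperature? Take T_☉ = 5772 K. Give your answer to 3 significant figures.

1.68×10^4 K

T/T_☉ = (L/L_☉)^(1/4) / (R/R_☉)^(1/2)
T = 5772 × (1.61)^(1/4) / √(0.150) = 5772 × 1.126 / 0.3873 = 1.679×10^4 K.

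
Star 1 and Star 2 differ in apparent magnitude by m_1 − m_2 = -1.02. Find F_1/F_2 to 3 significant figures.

2.56

F_1/F_2 = 10^(−(m_1 − m_2)/2.5) = 10^(1.02/2.5) = 10^0.408 = 2.559.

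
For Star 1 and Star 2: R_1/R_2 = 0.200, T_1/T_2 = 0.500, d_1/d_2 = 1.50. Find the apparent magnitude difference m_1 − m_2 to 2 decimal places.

L_1/L_2 = (0.200)²(0.500)⁴ = 0.002500.
F_1/F_2 = (L_1/L_2)/(d_1/d_2)² = 0.002500/2.250 = 0.001111.
m_1 − m_2 = −2.5 log₁₀(0.001111) = 7.39.

7.39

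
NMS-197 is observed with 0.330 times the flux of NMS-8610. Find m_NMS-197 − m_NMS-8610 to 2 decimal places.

m_NMS-197 − m_NMS-8610 = −2.5 log₁₀(F_NMS-197/F_NMS-8610) = −2.5 log₁₀(0.330) = −2.5 × (-0.481) = 1.204.

1.20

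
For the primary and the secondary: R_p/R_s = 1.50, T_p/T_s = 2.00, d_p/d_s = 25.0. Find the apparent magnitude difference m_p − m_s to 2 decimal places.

L_p/L_s = (1.50)²(2.00)⁴ = 36.00.
F_p/F_s = (L_p/L_s)/(d_p/d_s)² = 36.00/625.0 = 0.05760.
m_p − m_s = −2.5 log₁₀(0.05760) = 3.10.

3.10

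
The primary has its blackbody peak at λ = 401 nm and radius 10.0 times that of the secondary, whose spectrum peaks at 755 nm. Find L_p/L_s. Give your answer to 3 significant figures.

Wien's law gives T ∝ 1/λ_max, so T_p/T_s = λ_s/λ_p = 755/401 = 1.883.
Then L ∝ R²T⁴ gives L_p/L_s = (10.0)² × (1.883)⁴ = 100.0 × 12.57 = 1257.

1.26×10^3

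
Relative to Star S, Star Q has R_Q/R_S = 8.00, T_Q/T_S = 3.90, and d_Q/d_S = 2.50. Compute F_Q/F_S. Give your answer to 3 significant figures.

L_Q/L_S = (R_Q/R_S)²(T_Q/T_S)⁴ = (8.00)² × (3.90)⁴ = 1.481×10^4.
F_Q/F_S = (L_Q/L_S)/(d_Q/d_S)² = 1.481×10^4 / (2.50)² = 2369.

2.37×10^3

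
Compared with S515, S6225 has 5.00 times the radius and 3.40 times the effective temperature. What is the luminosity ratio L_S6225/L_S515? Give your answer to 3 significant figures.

From the Stefan–Boltzmann law, L ∝ R²T⁴, so
L_S6225/L_S515 = (R_S6225/R_S515)² (T_S6225/T_S515)⁴ = (5.00)² × (3.40)⁴ = 25.00 × 133.6 = 3341.

3.34×10^3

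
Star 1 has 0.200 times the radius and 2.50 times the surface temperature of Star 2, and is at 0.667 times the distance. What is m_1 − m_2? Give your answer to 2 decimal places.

-1.36

L_1/L_2 = (0.200)²(2.50)⁴ = 1.563.
F_1/F_2 = (L_1/L_2)/(d_1/d_2)² = 1.563/0.4449 = 3.512.
m_1 − m_2 = −2.5 log₁₀(3.512) = -1.36.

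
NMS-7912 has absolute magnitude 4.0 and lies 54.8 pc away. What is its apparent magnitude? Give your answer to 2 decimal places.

m = M + 5 log₁₀(d/10 pc) = 4.0 + 5 log₁₀(54.8/10)
  = 4.0 + 5 × 0.739 = 4.0 + 3.69 = 7.69.

7.69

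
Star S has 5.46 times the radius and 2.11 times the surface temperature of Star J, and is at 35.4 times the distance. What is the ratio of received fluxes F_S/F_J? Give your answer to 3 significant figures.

L_S/L_J = (R_S/R_J)²(T_S/T_J)⁴ = (5.46)² × (2.11)⁴ = 590.9.
F_S/F_J = (L_S/L_J)/(d_S/d_J)² = 590.9 / (35.4)² = 0.4715.

0.472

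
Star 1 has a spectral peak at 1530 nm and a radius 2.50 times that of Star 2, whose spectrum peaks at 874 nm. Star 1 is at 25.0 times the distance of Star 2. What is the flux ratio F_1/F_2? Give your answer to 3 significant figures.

Wien's law: T_1/T_2 = λ_2/λ_1 = 874/1530 = 0.5712.
L_1/L_2 = (R_1/R_2)²(T_1/T_2)⁴ = (2.50)²(0.5712)⁴ = 0.6655.
F_1/F_2 = (L_1/L_2)/(d_1/d_2)² = 0.6655/(25.0)² = 0.001065.

0.00106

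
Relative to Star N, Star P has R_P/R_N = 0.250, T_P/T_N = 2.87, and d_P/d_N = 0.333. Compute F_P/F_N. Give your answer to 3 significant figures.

38.2

L_P/L_N = (R_P/R_N)²(T_P/T_N)⁴ = (0.250)² × (2.87)⁴ = 4.240.
F_P/F_N = (L_P/L_N)/(d_P/d_N)² = 4.240 / (0.333)² = 38.24.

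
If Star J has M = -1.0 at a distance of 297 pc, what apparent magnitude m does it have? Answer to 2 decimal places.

6.36

m = M + 5 log₁₀(d/10 pc) = -1.0 + 5 log₁₀(297/10)
  = -1.0 + 5 × 1.473 = -1.0 + 7.36 = 6.36.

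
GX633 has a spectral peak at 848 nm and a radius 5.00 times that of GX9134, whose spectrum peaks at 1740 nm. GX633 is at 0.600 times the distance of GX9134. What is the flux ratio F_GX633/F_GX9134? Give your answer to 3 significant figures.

1.23×10^3

Wien's law: T_GX633/T_GX9134 = λ_GX9134/λ_GX633 = 1740/848 = 2.052.
L_GX633/L_GX9134 = (R_GX633/R_GX9134)²(T_GX633/T_GX9134)⁴ = (5.00)²(2.052)⁴ = 443.2.
F_GX633/F_GX9134 = (L_GX633/L_GX9134)/(d_GX633/d_GX9134)² = 443.2/(0.600)² = 1231.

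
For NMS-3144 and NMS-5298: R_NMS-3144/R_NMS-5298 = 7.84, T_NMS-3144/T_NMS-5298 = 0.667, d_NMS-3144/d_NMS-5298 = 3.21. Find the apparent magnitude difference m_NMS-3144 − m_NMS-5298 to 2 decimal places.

-0.18

L_NMS-3144/L_NMS-5298 = (7.84)²(0.667)⁴ = 12.17.
F_NMS-3144/F_NMS-5298 = (L_NMS-3144/L_NMS-5298)/(d_NMS-3144/d_NMS-5298)² = 12.17/10.30 = 1.181.
m_NMS-3144 − m_NMS-5298 = −2.5 log₁₀(1.181) = -0.18.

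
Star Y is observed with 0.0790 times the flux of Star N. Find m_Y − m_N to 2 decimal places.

2.76

m_Y − m_N = −2.5 log₁₀(F_Y/F_N) = −2.5 log₁₀(0.0790) = −2.5 × (-1.102) = 2.756.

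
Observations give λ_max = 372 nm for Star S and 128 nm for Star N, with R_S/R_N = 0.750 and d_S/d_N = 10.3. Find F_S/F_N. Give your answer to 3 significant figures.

Wien's law: T_S/T_N = λ_N/λ_S = 128/372 = 0.3441.
L_S/L_N = (R_S/R_N)²(T_S/T_N)⁴ = (0.750)²(0.3441)⁴ = 0.007885.
F_S/F_N = (L_S/L_N)/(d_S/d_N)² = 0.007885/(10.3)² = 7.432×10^-5.

7.43×10^-5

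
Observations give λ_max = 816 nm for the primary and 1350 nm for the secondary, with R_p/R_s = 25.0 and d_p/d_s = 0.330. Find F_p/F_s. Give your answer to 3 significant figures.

Wien's law: T_p/T_s = λ_s/λ_p = 1350/816 = 1.654.
L_p/L_s = (R_p/R_s)²(T_p/T_s)⁴ = (25.0)²(1.654)⁴ = 4682.
F_p/F_s = (L_p/L_s)/(d_p/d_s)² = 4682/(0.330)² = 4.300×10^4.

4.30×10^4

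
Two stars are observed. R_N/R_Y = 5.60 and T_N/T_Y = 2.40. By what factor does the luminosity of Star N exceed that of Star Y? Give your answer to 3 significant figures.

From the Stefan–Boltzmann law, L ∝ R²T⁴, so
L_N/L_Y = (R_N/R_Y)² (T_N/T_Y)⁴ = (5.60)² × (2.40)⁴ = 31.36 × 33.18 = 1040.

1.04×10^3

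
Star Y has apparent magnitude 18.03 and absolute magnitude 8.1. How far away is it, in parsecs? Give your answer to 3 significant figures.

m − M = 5 log₁₀(d/10 pc)
18.03 − (8.1) = 9.93 = 5 log₁₀(d/10)
d = 10 × 10^(9.93/5) = 10 × 10^1.986 = 968.3 pc.

968 pc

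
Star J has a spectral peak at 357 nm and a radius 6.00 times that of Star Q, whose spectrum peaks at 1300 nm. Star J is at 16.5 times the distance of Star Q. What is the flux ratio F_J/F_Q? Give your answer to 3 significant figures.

Wien's law: T_J/T_Q = λ_Q/λ_J = 1300/357 = 3.641.
L_J/L_Q = (R_J/R_Q)²(T_J/T_Q)⁴ = (6.00)²(3.641)⁴ = 6330.
F_J/F_Q = (L_J/L_Q)/(d_J/d_Q)² = 6330/(16.5)² = 23.25.

23.3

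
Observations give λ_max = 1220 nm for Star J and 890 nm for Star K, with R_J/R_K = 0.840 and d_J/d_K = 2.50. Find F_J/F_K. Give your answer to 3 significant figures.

Wien's law: T_J/T_K = λ_K/λ_J = 890/1220 = 0.7295.
L_J/L_K = (R_J/R_K)²(T_J/T_K)⁴ = (0.840)²(0.7295)⁴ = 0.1998.
F_J/F_K = (L_J/L_K)/(d_J/d_K)² = 0.1998/(2.50)² = 0.03197.

0.0320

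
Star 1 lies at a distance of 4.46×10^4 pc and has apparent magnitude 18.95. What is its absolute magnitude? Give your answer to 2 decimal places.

0.70

M = m − 5 log₁₀(d/10 pc) = 18.95 − 5 log₁₀(4.46×10^4/10)
  = 18.95 − 5 × 3.649 = 18.95 − 18.25 = 0.70.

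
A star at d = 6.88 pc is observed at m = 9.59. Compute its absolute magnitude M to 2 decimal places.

10.40

M = m − 5 log₁₀(d/10 pc) = 9.59 − 5 log₁₀(6.88/10)
  = 9.59 − 5 × -0.162 = 9.59 − -0.81 = 10.40.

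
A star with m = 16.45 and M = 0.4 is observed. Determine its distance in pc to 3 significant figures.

1.62×10^4 pc

m − M = 5 log₁₀(d/10 pc)
16.45 − (0.4) = 16.05 = 5 log₁₀(d/10)
d = 10 × 10^(16.05/5) = 10 × 10^3.210 = 1.622×10^4 pc.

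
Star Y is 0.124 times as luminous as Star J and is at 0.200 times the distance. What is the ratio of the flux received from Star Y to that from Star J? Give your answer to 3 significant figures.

3.10

F = L/(4πd²), so F_Y/F_J = (L_Y/L_J) / (d_Y/d_J)²
= 0.124 / (0.200)² = 0.124 / 0.04000 = 3.100.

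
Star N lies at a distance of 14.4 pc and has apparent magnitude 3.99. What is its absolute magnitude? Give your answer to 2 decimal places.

M = m − 5 log₁₀(d/10 pc) = 3.99 − 5 log₁₀(14.4/10)
  = 3.99 − 5 × 0.158 = 3.99 − 0.79 = 3.20.

3.20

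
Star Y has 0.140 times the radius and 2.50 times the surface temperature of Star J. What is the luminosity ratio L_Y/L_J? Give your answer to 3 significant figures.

0.766

From the Stefan–Boltzmann law, L ∝ R²T⁴, so
L_Y/L_J = (R_Y/R_J)² (T_Y/T_J)⁴ = (0.140)² × (2.50)⁴ = 0.01960 × 39.06 = 0.7656.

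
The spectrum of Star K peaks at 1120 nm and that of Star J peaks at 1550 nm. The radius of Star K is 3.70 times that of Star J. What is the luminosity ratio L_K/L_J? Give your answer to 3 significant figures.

50.2

Wien's law gives T ∝ 1/λ_max, so T_K/T_J = λ_J/λ_K = 1550/1120 = 1.384.
Then L ∝ R²T⁴ gives L_K/L_J = (3.70)² × (1.384)⁴ = 13.69 × 3.668 = 50.22.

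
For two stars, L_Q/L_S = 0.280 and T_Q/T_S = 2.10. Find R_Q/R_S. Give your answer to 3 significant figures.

0.120

L ∝ R²T⁴ gives R ∝ √L / T², so
R_Q/R_S = √(0.280) / (2.10)² = 0.5292 / 4.410 = 0.1200.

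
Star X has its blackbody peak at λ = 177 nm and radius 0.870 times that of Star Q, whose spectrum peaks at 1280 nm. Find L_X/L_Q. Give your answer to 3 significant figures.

2.07×10^3

Wien's law gives T ∝ 1/λ_max, so T_X/T_Q = λ_Q/λ_X = 1280/177 = 7.232.
Then L ∝ R²T⁴ gives L_X/L_Q = (0.870)² × (7.232)⁴ = 0.7569 × 2735 = 2070.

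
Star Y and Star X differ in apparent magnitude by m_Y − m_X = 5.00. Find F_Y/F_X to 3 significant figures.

F_Y/F_X = 10^(−(m_Y − m_X)/2.5) = 10^(-5.00/2.5) = 10^-2.000 = 0.01000.

0.0100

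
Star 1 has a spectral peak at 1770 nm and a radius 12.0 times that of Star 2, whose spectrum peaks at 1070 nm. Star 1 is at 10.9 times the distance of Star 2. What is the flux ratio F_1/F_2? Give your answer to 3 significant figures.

Wien's law: T_1/T_2 = λ_2/λ_1 = 1070/1770 = 0.6045.
L_1/L_2 = (R_1/R_2)²(T_1/T_2)⁴ = (12.0)²(0.6045)⁴ = 19.23.
F_1/F_2 = (L_1/L_2)/(d_1/d_2)² = 19.23/(10.9)² = 0.1619.

0.162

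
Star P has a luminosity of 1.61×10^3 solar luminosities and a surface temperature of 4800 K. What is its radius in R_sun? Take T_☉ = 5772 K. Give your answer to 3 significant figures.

R/R_☉ = √(L/L_☉) / (T/T_☉)² = √(1.61×10^3) / (0.8316)²
       = 40.12 / 0.6916 = 58.02.

58.0 R_sun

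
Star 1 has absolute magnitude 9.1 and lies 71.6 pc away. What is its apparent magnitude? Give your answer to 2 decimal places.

13.37

m = M + 5 log₁₀(d/10 pc) = 9.1 + 5 log₁₀(71.6/10)
  = 9.1 + 5 × 0.855 = 9.1 + 4.27 = 13.37.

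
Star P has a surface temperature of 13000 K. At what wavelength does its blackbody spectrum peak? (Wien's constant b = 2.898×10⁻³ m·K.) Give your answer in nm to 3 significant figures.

223 nm

λ_max = b/T = 2.898×10⁻³ / 13000 = 2.23×10^-7 m = 222.9 nm.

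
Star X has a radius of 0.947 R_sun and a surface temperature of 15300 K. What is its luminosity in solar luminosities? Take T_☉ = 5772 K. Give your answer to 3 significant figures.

L/L_☉ = (R/R_☉)² (T/T_☉)⁴ = (0.947)² × (15300/5772)⁴
       = 0.8968 × (2.651)⁴ = 0.8968 × 49.37 = 44.28.

44.3 solar luminosities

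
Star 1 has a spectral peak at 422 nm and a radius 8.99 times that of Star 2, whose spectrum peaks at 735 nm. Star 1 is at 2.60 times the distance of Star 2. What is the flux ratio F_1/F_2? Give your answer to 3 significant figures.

110

Wien's law: T_1/T_2 = λ_2/λ_1 = 735/422 = 1.742.
L_1/L_2 = (R_1/R_2)²(T_1/T_2)⁴ = (8.99)²(1.742)⁴ = 743.7.
F_1/F_2 = (L_1/L_2)/(d_1/d_2)² = 743.7/(2.60)² = 110.0.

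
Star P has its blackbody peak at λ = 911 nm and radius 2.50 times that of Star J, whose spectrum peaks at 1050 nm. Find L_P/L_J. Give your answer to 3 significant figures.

Wien's law gives T ∝ 1/λ_max, so T_P/T_J = λ_J/λ_P = 1050/911 = 1.153.
Then L ∝ R²T⁴ gives L_P/L_J = (2.50)² × (1.153)⁴ = 6.250 × 1.765 = 11.03.

11.0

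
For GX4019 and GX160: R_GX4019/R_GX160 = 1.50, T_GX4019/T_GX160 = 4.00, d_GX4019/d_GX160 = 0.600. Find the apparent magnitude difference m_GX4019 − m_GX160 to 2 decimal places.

L_GX4019/L_GX160 = (1.50)²(4.00)⁴ = 576.0.
F_GX4019/F_GX160 = (L_GX4019/L_GX160)/(d_GX4019/d_GX160)² = 576.0/0.3600 = 1600.
m_GX4019 − m_GX160 = −2.5 log₁₀(1600) = -8.01.

-8.01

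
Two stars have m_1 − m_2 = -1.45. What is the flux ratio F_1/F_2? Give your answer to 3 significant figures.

3.80

F_1/F_2 = 10^(−(m_1 − m_2)/2.5) = 10^(1.45/2.5) = 10^0.580 = 3.802.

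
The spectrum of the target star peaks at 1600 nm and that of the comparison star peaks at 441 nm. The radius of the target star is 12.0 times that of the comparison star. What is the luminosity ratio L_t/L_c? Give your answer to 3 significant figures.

Wien's law gives T ∝ 1/λ_max, so T_t/T_c = λ_c/λ_t = 441/1600 = 0.2756.
Then L ∝ R²T⁴ gives L_t/L_c = (12.0)² × (0.2756)⁴ = 144.0 × 0.005771 = 0.8311.

0.831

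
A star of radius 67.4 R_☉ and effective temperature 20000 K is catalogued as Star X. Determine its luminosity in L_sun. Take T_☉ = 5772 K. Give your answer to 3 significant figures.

L/L_☉ = (R/R_☉)² (T/T_☉)⁴ = (67.4)² × (20000/5772)⁴
       = 4543 × (3.465)⁴ = 4543 × 144.2 = 6.548×10^5.

6.55×10^5 L_sun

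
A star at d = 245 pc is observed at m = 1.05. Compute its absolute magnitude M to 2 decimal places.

M = m − 5 log₁₀(d/10 pc) = 1.05 − 5 log₁₀(245/10)
  = 1.05 − 5 × 1.389 = 1.05 − 6.95 = -5.90.

-5.90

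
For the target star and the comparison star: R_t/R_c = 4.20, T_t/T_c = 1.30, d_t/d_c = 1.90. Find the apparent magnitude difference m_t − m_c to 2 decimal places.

L_t/L_c = (4.20)²(1.30)⁴ = 50.38.
F_t/F_c = (L_t/L_c)/(d_t/d_c)² = 50.38/3.610 = 13.96.
m_t − m_c = −2.5 log₁₀(13.96) = -2.86.

-2.86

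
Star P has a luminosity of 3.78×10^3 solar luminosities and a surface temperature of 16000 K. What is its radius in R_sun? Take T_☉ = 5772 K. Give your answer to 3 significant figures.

8.00 R_sun

R/R_☉ = √(L/L_☉) / (T/T_☉)² = √(3.78×10^3) / (2.772)²
       = 61.48 / 7.684 = 8.001.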